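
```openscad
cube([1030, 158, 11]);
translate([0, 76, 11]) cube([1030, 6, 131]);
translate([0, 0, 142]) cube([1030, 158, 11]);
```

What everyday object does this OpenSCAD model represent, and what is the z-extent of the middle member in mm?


An I-beam. The web height is 131 mm.

Two wide flanges with a thin centred web — an I-beam. Overall 153 mm minus two 11 mm flanges gives a web of 153 − 2·11 = 131 mm.


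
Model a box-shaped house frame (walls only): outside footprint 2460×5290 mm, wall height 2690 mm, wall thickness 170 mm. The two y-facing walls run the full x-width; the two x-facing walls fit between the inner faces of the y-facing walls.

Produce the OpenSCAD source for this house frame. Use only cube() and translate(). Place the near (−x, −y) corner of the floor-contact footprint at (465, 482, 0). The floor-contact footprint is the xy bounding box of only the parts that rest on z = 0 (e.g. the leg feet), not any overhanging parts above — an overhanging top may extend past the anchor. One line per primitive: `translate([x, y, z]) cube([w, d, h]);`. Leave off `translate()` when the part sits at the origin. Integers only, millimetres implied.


translate([465, 482, 0]) cube([2460, 170, 2690]);
translate([465, 5602, 0]) cube([2460, 170, 2690]);
translate([465, 652, 0]) cube([170, 4950, 2690]);
translate([2755, 652, 0]) cube([170, 4950, 2690]);


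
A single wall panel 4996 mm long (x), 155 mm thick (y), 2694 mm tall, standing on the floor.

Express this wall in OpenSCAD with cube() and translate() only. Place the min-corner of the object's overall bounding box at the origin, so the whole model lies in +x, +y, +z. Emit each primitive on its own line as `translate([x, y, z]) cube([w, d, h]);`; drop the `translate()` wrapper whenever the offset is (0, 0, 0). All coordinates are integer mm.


cube([4996, 155, 2694]);


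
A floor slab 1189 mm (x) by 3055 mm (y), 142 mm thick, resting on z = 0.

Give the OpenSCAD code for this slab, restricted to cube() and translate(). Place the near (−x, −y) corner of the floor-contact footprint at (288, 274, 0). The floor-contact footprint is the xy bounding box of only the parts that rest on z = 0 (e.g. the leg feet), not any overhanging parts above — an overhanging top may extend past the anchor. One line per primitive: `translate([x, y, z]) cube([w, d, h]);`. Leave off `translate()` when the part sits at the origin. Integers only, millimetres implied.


translate([288, 274, 0]) cube([1189, 3055, 142]);


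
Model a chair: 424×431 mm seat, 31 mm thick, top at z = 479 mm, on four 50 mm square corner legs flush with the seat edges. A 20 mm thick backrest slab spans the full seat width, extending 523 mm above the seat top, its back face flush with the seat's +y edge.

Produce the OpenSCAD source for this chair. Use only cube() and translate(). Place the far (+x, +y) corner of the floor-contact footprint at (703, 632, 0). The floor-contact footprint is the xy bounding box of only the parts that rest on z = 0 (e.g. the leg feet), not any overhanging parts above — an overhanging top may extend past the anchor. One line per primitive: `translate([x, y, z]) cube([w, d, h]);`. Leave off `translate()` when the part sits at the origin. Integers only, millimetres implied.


// leg_h = 479 - 31 = 448
translate([279, 201, 448]) cube([424, 431, 31]);
translate([279, 201, 0]) cube([50, 50, 448]);
translate([653, 201, 0]) cube([50, 50, 448]);
translate([279, 582, 0]) cube([50, 50, 448]);
translate([653, 582, 0]) cube([50, 50, 448]);
translate([279, 612, 479]) cube([424, 20, 523]);


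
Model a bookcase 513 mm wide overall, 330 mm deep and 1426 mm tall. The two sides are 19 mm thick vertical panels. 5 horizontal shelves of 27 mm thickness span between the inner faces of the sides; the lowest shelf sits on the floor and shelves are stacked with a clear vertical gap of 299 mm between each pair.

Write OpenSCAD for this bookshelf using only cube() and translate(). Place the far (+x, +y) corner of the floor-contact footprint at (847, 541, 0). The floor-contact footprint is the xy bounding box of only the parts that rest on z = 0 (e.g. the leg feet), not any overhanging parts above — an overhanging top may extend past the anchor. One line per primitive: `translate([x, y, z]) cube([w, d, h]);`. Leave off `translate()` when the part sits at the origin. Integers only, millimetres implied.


translate([334, 211, 0]) cube([19, 330, 1426]);
translate([828, 211, 0]) cube([19, 330, 1426]);
translate([353, 211, 0]) cube([475, 330, 27]);
translate([353, 211, 326]) cube([475, 330, 27]);
translate([353, 211, 652]) cube([475, 330, 27]);
translate([353, 211, 978]) cube([475, 330, 27]);
translate([353, 211, 1304]) cube([475, 330, 27]);


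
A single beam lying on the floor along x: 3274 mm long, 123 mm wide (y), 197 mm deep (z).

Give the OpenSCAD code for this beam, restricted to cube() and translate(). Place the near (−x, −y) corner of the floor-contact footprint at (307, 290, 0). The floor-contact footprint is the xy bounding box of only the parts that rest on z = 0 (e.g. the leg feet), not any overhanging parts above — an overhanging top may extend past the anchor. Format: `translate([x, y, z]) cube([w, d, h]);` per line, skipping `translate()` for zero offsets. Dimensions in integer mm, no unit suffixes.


translate([307, 290, 0]) cube([3274, 123, 197]);


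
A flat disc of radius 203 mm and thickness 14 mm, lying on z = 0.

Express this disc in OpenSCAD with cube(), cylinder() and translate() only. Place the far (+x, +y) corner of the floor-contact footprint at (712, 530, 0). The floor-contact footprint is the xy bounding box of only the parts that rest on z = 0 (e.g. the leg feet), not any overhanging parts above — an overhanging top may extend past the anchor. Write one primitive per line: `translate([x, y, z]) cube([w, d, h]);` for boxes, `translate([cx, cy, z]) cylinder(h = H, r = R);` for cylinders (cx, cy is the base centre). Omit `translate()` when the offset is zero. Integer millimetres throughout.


translate([509, 327, 0]) cylinder(h = 14, r = 203);


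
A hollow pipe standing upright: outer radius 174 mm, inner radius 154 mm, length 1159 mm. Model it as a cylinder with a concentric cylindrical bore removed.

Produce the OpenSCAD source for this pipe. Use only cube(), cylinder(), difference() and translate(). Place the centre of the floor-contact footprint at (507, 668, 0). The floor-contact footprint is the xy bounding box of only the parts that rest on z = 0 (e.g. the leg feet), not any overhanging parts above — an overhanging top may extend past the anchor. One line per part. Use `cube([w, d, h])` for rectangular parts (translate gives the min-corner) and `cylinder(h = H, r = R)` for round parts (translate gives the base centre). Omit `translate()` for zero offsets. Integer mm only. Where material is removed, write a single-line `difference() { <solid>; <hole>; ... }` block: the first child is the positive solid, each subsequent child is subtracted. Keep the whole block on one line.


difference() { translate([507, 668, 0]) cylinder(h = 1159, r = 174); translate([507, 668, 0]) cylinder(h = 1159, r = 154); }


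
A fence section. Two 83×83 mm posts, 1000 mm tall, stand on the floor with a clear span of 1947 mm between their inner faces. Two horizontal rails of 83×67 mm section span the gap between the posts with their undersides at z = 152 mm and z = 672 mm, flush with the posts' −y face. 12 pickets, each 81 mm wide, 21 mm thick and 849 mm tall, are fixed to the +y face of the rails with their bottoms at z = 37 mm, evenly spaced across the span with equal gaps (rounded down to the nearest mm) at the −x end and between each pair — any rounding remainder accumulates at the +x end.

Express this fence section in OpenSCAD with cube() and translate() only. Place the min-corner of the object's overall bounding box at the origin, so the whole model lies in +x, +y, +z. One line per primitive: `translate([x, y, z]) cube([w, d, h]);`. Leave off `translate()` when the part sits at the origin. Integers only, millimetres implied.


cube([83, 83, 1000]);
translate([2030, 0, 0]) cube([83, 83, 1000]);
translate([83, 0, 152]) cube([1947, 83, 67]);
translate([83, 0, 672]) cube([1947, 83, 67]);
translate([158, 83, 37]) cube([81, 21, 849]);
translate([314, 83, 37]) cube([81, 21, 849]);
translate([470, 83, 37]) cube([81, 21, 849]);
translate([626, 83, 37]) cube([81, 21, 849]);
translate([782, 83, 37]) cube([81, 21, 849]);
translate([938, 83, 37]) cube([81, 21, 849]);
translate([1094, 83, 37]) cube([81, 21, 849]);
translate([1250, 83, 37]) cube([81, 21, 849]);
translate([1406, 83, 37]) cube([81, 21, 849]);
translate([1562, 83, 37]) cube([81, 21, 849]);
translate([1718, 83, 37]) cube([81, 21, 849]);
translate([1874, 83, 37]) cube([81, 21, 849]);


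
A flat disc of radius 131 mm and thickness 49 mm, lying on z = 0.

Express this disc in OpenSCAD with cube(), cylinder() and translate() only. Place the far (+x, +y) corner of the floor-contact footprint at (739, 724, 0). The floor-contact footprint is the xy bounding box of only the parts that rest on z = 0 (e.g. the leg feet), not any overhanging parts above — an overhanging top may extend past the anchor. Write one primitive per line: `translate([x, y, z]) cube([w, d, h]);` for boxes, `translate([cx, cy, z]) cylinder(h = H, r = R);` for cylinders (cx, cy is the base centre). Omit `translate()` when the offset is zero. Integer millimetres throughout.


translate([608, 593, 0]) cylinder(h = 49, r = 131);


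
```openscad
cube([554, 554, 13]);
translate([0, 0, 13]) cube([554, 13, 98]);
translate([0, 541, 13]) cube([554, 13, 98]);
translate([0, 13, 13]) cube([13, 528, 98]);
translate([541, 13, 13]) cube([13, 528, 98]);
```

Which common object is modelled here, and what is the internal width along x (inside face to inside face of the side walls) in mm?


An open box. The internal width is 528 mm.

A 554×554 base slab with four walls standing on it — an open box. The base is 554 mm wide and the walls are 13 mm thick, so the internal width is 554 − 2 × 13 = 528 mm.


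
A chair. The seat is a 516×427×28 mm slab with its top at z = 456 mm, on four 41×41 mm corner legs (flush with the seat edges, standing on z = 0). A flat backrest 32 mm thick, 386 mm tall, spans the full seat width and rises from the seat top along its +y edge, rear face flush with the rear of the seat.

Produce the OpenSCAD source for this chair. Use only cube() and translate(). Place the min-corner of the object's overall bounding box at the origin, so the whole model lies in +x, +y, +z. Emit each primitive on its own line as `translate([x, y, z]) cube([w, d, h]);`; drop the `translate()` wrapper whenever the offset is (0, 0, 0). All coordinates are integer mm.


// leg_h = 456 - 28 = 428
translate([0, 0, 428]) cube([516, 427, 28]);
cube([41, 41, 428]);
translate([475, 0, 0]) cube([41, 41, 428]);
translate([0, 386, 0]) cube([41, 41, 428]);
translate([475, 386, 0]) cube([41, 41, 428]);
translate([0, 395, 456]) cube([516, 32, 386]);


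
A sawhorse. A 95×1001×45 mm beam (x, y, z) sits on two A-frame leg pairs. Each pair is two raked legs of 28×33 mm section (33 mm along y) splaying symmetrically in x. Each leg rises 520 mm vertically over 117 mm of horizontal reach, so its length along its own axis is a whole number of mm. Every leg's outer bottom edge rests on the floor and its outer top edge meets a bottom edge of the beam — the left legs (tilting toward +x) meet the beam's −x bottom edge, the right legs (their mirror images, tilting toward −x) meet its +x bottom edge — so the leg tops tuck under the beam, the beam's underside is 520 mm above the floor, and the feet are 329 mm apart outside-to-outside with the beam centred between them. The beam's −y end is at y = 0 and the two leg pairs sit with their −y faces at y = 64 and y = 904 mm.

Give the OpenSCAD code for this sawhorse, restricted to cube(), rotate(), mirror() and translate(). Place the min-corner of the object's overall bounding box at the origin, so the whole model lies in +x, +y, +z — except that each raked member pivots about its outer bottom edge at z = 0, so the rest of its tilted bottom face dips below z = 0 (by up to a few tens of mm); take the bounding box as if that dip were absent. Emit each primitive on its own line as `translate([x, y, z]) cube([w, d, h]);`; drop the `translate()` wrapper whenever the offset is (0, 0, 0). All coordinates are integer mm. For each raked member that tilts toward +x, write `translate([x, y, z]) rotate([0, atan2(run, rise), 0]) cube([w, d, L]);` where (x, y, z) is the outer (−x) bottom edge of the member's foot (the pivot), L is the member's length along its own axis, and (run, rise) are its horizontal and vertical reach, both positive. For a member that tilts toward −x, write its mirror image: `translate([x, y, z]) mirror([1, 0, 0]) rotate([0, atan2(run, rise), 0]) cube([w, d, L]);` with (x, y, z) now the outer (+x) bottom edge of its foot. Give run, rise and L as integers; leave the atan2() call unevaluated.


translate([117, 0, 520]) cube([95, 1001, 45]);
translate([0, 64, 0]) rotate([0, atan2(117, 520), 0]) cube([28, 33, 533]);
translate([329, 64, 0]) mirror([1, 0, 0]) rotate([0, atan2(117, 520), 0]) cube([28, 33, 533]);
translate([0, 904, 0]) rotate([0, atan2(117, 520), 0]) cube([28, 33, 533]);
translate([329, 904, 0]) mirror([1, 0, 0]) rotate([0, atan2(117, 520), 0]) cube([28, 33, 533]);


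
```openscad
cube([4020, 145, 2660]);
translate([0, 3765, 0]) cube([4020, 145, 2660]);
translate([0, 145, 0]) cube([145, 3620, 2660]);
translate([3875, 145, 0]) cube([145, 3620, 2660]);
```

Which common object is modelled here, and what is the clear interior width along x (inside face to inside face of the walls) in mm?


A house (or room) frame. The interior width is 3730 mm.

Four 2660 mm walls enclosing a rectangle with no floor or roof — a room or house frame. Outside width is 4020 mm and wall thickness is 145 mm, so the interior width is 4020 − 2 × 145 = 3730 mm.


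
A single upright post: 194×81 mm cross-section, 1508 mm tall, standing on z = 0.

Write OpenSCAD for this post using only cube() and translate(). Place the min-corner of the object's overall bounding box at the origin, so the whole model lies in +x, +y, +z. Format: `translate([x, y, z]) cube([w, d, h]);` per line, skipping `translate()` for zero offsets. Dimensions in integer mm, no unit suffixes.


cube([194, 81, 1508]);


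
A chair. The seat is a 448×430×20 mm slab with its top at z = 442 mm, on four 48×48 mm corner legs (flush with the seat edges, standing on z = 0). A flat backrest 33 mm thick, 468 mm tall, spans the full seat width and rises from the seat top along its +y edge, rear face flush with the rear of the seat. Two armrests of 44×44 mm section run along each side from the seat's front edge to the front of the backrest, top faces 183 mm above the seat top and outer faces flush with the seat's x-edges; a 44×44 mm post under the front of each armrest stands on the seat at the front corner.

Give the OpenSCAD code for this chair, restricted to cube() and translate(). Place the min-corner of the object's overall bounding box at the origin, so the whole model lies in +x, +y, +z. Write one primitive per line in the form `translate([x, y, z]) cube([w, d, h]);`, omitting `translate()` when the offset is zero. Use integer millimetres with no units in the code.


translate([0, 0, 422]) cube([448, 430, 20]);
cube([48, 48, 422]);
translate([400, 0, 0]) cube([48, 48, 422]);
translate([0, 382, 0]) cube([48, 48, 422]);
translate([400, 382, 0]) cube([48, 48, 422]);
translate([0, 397, 442]) cube([448, 33, 468]);
translate([0, 0, 581]) cube([44, 397, 44]);
translate([404, 0, 581]) cube([44, 397, 44]);
translate([0, 0, 442]) cube([44, 44, 139]);
translate([404, 0, 442]) cube([44, 44, 139]);


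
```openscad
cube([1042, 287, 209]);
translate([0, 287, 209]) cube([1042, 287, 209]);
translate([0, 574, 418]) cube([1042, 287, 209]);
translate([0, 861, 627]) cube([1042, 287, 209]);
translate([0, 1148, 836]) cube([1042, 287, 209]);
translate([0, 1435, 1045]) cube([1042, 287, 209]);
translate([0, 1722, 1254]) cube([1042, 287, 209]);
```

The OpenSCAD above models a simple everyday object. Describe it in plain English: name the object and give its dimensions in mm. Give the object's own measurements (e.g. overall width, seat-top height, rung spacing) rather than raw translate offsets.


A straight staircase of 7 solid steps. Each step is 1042 mm wide (x), 287 mm deep (y, the going) and 209 mm tall (the rise). The first step rests on the floor; each subsequent step sits one going further in +y and one rise higher in +z, directly behind and above the previous step with no overlap.


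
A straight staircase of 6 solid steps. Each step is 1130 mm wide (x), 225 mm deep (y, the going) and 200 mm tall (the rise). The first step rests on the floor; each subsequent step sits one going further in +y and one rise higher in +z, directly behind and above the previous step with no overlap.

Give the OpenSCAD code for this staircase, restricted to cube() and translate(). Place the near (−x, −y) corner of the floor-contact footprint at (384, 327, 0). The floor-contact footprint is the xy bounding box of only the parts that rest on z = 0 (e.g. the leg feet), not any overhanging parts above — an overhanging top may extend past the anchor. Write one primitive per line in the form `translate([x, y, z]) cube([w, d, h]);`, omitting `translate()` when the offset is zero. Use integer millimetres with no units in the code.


translate([384, 327, 0]) cube([1130, 225, 200]);
translate([384, 552, 200]) cube([1130, 225, 200]);
translate([384, 777, 400]) cube([1130, 225, 200]);
translate([384, 1002, 600]) cube([1130, 225, 200]);
translate([384, 1227, 800]) cube([1130, 225, 200]);
translate([384, 1452, 1000]) cube([1130, 225, 200]);


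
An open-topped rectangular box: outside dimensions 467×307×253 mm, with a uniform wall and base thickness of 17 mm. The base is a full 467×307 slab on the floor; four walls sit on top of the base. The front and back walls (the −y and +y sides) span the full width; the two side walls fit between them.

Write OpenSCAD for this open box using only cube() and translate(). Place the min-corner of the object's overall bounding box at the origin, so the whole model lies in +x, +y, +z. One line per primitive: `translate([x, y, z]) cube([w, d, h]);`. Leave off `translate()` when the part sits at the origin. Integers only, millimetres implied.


cube([467, 307, 17]);
translate([0, 0, 17]) cube([467, 17, 236]);
translate([0, 290, 17]) cube([467, 17, 236]);
translate([0, 17, 17]) cube([17, 273, 236]);
translate([450, 17, 17]) cube([17, 273, 236]);


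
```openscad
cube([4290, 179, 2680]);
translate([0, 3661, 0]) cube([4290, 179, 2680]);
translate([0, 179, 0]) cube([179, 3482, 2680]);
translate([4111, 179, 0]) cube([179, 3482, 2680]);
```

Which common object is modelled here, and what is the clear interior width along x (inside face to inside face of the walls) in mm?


A house (or room) frame. The interior width is 3932 mm.

Four 2680 mm walls enclosing a rectangle with no floor or roof — a room or house frame. Outside width is 4290 mm and wall thickness is 179 mm, so the interior width is 4290 − 2 × 179 = 3932 mm.


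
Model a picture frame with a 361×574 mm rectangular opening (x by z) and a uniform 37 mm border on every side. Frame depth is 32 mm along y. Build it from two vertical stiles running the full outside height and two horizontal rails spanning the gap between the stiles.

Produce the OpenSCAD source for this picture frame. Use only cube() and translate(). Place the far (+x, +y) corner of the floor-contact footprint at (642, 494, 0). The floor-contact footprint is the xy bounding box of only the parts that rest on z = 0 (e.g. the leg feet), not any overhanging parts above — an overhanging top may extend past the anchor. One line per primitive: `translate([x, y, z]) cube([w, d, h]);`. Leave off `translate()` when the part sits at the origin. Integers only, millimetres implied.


translate([207, 462, 0]) cube([37, 32, 648]);
translate([605, 462, 0]) cube([37, 32, 648]);
translate([244, 462, 0]) cube([361, 32, 37]);
translate([244, 462, 611]) cube([361, 32, 37]);


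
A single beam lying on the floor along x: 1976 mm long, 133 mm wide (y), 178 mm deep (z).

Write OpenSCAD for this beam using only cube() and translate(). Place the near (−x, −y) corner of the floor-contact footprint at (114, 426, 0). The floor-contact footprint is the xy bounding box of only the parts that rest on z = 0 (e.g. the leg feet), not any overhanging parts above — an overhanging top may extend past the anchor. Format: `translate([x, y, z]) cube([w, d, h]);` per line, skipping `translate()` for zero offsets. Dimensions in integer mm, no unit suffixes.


translate([114, 426, 0]) cube([1976, 133, 178]);


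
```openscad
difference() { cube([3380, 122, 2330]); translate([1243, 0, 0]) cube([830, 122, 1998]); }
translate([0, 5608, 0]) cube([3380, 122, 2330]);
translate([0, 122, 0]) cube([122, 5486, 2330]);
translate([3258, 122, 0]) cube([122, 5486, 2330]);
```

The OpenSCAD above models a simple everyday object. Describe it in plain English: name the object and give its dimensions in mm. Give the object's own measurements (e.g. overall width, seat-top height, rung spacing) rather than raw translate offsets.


A single room: four walls, each 2330 mm tall and 122 mm thick, enclosing an outside footprint 3380×5730 mm (x × y), no floor or roof. The front and back walls (−y and +y sides) run the full x-width; the side walls fit between their inner faces. A door opening 830 mm wide and 1998 mm tall is cut through the front wall from the floor up, its −x edge 1243 mm from the wall's −x end.


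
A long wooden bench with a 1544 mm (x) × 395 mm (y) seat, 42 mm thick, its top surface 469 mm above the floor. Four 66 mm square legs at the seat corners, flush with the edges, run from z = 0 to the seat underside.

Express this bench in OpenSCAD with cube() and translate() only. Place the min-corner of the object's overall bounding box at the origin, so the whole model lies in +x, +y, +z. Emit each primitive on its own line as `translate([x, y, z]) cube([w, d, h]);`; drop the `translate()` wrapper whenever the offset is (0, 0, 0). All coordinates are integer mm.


translate([0, 0, 427]) cube([1544, 395, 42]);
cube([66, 66, 427]);
translate([0, 329, 0]) cube([66, 66, 427]);
translate([1478, 0, 0]) cube([66, 66, 427]);
translate([1478, 329, 0]) cube([66, 66, 427]);


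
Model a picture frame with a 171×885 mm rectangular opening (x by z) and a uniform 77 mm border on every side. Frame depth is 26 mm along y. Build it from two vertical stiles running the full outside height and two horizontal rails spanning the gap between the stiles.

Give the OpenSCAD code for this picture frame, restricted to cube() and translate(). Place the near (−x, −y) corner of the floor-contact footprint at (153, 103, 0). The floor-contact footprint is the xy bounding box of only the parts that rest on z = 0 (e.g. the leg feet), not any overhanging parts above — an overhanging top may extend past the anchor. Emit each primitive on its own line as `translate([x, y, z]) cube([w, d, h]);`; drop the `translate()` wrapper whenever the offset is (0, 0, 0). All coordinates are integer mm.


translate([153, 103, 0]) cube([77, 26, 1039]);
translate([401, 103, 0]) cube([77, 26, 1039]);
translate([230, 103, 0]) cube([171, 26, 77]);
translate([230, 103, 962]) cube([171, 26, 77]);


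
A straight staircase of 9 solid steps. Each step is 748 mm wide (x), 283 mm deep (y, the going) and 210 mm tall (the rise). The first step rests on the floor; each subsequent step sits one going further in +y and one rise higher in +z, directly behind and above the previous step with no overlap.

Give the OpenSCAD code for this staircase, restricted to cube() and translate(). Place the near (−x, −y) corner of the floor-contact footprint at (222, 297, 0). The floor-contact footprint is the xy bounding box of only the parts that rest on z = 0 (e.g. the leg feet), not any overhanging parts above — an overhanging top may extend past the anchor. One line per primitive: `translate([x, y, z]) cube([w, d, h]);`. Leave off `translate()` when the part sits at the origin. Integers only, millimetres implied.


translate([222, 297, 0]) cube([748, 283, 210]);
translate([222, 580, 210]) cube([748, 283, 210]);
translate([222, 863, 420]) cube([748, 283, 210]);
translate([222, 1146, 630]) cube([748, 283, 210]);
translate([222, 1429, 840]) cube([748, 283, 210]);
translate([222, 1712, 1050]) cube([748, 283, 210]);
translate([222, 1995, 1260]) cube([748, 283, 210]);
translate([222, 2278, 1470]) cube([748, 283, 210]);
translate([222, 2561, 1680]) cube([748, 283, 210]);


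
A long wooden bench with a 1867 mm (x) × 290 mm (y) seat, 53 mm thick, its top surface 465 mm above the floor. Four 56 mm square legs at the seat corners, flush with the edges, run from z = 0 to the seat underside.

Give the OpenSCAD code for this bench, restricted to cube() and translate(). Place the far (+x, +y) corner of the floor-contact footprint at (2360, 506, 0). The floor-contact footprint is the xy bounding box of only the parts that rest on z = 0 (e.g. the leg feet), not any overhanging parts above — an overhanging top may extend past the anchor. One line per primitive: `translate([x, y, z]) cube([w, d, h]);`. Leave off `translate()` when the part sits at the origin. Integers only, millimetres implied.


// leg_h = 465 − 53 = 412
translate([493, 216, 412]) cube([1867, 290, 53]);
translate([493, 216, 0]) cube([56, 56, 412]);
translate([493, 450, 0]) cube([56, 56, 412]);
translate([2304, 216, 0]) cube([56, 56, 412]);
translate([2304, 450, 0]) cube([56, 56, 412]);


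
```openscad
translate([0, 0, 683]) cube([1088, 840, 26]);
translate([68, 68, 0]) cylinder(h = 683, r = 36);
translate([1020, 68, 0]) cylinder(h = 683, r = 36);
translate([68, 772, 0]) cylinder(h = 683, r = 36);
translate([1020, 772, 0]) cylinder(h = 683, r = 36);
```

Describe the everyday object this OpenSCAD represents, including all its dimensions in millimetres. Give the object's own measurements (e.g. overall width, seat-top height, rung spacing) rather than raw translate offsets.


A table: top 1088 mm (x) × 840 mm (y), 26 mm thick, upper face at z = 709 mm, on four round legs of 72 mm diameter, each leg's bounding box inset 32 mm from the nearest pair of top edges from z = 0 to the bottom of the top.


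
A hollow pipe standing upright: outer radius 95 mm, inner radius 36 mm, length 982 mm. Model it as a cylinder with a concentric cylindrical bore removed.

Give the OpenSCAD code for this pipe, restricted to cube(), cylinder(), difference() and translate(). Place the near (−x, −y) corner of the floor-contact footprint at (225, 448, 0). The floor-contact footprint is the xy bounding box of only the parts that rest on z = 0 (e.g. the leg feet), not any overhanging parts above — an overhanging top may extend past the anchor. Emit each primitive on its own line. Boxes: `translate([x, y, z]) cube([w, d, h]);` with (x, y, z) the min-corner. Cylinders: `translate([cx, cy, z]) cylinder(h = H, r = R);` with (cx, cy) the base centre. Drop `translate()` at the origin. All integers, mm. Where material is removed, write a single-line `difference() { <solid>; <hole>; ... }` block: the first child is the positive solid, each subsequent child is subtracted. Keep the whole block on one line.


difference() { translate([320, 543, 0]) cylinder(h = 982, r = 95); translate([320, 543, 0]) cylinder(h = 982, r = 36); }


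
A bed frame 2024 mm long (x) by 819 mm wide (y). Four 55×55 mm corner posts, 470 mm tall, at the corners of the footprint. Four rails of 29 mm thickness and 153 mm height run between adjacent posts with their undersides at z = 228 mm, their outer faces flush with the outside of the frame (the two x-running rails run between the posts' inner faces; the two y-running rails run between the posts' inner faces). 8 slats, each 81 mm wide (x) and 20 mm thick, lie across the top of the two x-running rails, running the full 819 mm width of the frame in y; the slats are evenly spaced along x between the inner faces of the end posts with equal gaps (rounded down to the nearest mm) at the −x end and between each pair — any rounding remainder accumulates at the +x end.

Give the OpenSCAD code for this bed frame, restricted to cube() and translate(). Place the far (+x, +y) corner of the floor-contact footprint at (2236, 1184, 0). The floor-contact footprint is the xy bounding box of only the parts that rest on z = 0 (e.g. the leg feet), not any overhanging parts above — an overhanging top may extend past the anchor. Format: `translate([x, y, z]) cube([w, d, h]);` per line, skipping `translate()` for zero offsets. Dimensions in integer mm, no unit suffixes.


// slat z = rail_z + rail_h = 228 + 153 = 381
// slat gap = ⌊(1914 − 8·81) / 9⌋ = 140
translate([212, 365, 0]) cube([55, 55, 470]);
translate([212, 1129, 0]) cube([55, 55, 470]);
translate([2181, 365, 0]) cube([55, 55, 470]);
translate([2181, 1129, 0]) cube([55, 55, 470]);
translate([267, 365, 228]) cube([1914, 29, 153]);
translate([267, 1155, 228]) cube([1914, 29, 153]);
translate([212, 420, 228]) cube([29, 709, 153]);
translate([2207, 420, 228]) cube([29, 709, 153]);
translate([407, 365, 381]) cube([81, 819, 20]);
translate([628, 365, 381]) cube([81, 819, 20]);
translate([849, 365, 381]) cube([81, 819, 20]);
translate([1070, 365, 381]) cube([81, 819, 20]);
translate([1291, 365, 381]) cube([81, 819, 20]);
translate([1512, 365, 381]) cube([81, 819, 20]);
translate([1733, 365, 381]) cube([81, 819, 20]);
translate([1954, 365, 381]) cube([81, 819, 20]);


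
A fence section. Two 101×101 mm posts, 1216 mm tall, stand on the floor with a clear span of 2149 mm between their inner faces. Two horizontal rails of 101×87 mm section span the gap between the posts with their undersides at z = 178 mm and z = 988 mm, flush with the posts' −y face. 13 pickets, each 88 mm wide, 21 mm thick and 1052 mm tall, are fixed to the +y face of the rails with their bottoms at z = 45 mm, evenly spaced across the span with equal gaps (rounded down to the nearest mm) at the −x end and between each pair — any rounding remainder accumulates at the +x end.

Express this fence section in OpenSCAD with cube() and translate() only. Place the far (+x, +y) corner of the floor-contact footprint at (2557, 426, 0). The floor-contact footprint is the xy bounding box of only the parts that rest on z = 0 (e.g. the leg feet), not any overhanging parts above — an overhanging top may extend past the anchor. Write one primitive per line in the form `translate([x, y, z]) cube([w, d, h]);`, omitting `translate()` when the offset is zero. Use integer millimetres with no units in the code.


translate([206, 325, 0]) cube([101, 101, 1216]);
translate([2456, 325, 0]) cube([101, 101, 1216]);
translate([307, 325, 178]) cube([2149, 101, 87]);
translate([307, 325, 988]) cube([2149, 101, 87]);
translate([378, 426, 45]) cube([88, 21, 1052]);
translate([537, 426, 45]) cube([88, 21, 1052]);
translate([696, 426, 45]) cube([88, 21, 1052]);
translate([855, 426, 45]) cube([88, 21, 1052]);
translate([1014, 426, 45]) cube([88, 21, 1052]);
translate([1173, 426, 45]) cube([88, 21, 1052]);
translate([1332, 426, 45]) cube([88, 21, 1052]);
translate([1491, 426, 45]) cube([88, 21, 1052]);
translate([1650, 426, 45]) cube([88, 21, 1052]);
translate([1809, 426, 45]) cube([88, 21, 1052]);
translate([1968, 426, 45]) cube([88, 21, 1052]);
translate([2127, 426, 45]) cube([88, 21, 1052]);
translate([2286, 426, 45]) cube([88, 21, 1052]);


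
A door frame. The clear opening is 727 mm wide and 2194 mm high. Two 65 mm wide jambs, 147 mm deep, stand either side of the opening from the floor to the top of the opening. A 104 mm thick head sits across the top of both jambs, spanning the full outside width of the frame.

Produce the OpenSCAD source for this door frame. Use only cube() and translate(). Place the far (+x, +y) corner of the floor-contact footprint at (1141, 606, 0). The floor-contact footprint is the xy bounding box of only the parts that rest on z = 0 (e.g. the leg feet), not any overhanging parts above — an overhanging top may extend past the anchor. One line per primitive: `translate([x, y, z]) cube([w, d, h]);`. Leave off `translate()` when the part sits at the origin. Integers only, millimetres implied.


translate([284, 459, 0]) cube([65, 147, 2194]);
translate([1076, 459, 0]) cube([65, 147, 2194]);
translate([284, 459, 2194]) cube([857, 147, 104]);


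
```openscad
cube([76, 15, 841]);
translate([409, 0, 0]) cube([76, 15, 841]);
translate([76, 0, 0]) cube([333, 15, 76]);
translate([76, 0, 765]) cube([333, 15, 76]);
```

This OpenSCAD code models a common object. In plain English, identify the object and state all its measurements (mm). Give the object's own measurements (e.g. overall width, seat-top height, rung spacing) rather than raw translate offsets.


A rectangular picture frame lying in the x–z plane (depth along y). The opening is 333 mm wide (x) by 689 mm tall (z), surrounded by a border 76 mm wide on all four sides. The frame is 15 mm deep and is made of two full-height vertical stiles with two horizontal rails fitted between them.


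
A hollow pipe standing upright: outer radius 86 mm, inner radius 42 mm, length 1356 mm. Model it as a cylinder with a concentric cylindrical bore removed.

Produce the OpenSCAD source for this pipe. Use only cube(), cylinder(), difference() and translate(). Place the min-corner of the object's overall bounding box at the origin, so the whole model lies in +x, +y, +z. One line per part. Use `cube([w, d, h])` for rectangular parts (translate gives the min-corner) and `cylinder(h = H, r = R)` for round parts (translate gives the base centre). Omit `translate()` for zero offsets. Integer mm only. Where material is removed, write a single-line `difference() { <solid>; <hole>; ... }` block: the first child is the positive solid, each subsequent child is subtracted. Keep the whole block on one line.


difference() { translate([86, 86, 0]) cylinder(h = 1356, r = 86); translate([86, 86, 0]) cylinder(h = 1356, r = 42); }


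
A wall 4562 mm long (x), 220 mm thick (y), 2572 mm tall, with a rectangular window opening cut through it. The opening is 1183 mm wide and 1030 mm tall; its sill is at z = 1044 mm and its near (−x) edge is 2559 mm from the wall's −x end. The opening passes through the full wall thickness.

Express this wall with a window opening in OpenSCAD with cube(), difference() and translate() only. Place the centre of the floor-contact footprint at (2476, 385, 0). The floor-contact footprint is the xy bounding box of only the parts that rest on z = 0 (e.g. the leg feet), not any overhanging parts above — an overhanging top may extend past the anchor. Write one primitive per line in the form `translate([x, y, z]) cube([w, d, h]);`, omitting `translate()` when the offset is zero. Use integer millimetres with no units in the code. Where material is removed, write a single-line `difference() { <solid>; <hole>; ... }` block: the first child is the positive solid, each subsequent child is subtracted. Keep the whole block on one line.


difference() { translate([195, 275, 0]) cube([4562, 220, 2572]); translate([2754, 275, 1044]) cube([1183, 220, 1030]); }


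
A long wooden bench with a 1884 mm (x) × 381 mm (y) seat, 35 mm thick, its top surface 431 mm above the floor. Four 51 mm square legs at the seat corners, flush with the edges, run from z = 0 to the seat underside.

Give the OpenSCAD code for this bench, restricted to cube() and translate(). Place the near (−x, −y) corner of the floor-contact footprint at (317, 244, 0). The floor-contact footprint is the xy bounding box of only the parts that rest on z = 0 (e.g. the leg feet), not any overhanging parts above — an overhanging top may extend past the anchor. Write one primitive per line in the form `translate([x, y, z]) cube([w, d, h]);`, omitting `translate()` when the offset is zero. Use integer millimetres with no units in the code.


translate([317, 244, 396]) cube([1884, 381, 35]);
translate([317, 244, 0]) cube([51, 51, 396]);
translate([317, 574, 0]) cube([51, 51, 396]);
translate([2150, 244, 0]) cube([51, 51, 396]);
translate([2150, 574, 0]) cube([51, 51, 396]);


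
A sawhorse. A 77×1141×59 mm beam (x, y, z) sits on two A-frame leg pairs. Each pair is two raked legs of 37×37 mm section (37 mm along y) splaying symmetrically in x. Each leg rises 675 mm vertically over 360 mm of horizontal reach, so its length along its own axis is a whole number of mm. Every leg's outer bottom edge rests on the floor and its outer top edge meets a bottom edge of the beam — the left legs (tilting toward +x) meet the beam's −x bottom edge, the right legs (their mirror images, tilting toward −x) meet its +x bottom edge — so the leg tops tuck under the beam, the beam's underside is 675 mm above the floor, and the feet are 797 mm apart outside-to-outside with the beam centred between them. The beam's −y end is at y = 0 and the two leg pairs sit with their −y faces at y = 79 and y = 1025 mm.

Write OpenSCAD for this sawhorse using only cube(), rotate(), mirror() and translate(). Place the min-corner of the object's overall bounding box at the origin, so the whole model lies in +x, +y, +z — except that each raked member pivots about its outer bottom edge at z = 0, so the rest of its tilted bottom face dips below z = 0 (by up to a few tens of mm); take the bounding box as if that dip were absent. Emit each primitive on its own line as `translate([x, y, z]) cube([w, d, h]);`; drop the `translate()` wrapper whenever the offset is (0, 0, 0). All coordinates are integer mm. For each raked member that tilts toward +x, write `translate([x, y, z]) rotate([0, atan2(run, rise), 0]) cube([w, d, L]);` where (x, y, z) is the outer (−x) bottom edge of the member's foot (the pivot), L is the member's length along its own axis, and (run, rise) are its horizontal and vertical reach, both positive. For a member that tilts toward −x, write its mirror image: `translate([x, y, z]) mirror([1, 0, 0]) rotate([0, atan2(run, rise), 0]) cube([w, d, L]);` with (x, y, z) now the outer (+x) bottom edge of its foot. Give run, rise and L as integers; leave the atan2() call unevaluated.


translate([360, 0, 675]) cube([77, 1141, 59]);
translate([0, 79, 0]) rotate([0, atan2(360, 675), 0]) cube([37, 37, 765]);
translate([797, 79, 0]) mirror([1, 0, 0]) rotate([0, atan2(360, 675), 0]) cube([37, 37, 765]);
translate([0, 1025, 0]) rotate([0, atan2(360, 675), 0]) cube([37, 37, 765]);
translate([797, 1025, 0]) mirror([1, 0, 0]) rotate([0, atan2(360, 675), 0]) cube([37, 37, 765]);


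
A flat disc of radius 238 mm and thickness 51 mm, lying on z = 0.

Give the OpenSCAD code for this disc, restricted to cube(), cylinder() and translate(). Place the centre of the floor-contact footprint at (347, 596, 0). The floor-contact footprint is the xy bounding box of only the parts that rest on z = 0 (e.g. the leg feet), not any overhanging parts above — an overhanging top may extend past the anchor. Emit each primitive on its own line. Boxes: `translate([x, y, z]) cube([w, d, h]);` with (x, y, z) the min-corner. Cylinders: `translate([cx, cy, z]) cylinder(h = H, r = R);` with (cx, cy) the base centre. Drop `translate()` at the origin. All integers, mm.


translate([347, 596, 0]) cylinder(h = 51, r = 238);


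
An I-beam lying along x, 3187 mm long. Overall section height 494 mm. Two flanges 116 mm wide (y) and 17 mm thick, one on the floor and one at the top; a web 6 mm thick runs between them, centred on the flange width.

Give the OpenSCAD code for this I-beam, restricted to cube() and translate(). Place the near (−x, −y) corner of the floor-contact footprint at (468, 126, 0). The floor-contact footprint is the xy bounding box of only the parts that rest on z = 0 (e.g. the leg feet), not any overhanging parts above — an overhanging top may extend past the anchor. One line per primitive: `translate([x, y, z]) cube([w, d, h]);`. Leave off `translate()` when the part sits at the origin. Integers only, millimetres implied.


translate([468, 126, 0]) cube([3187, 116, 17]);
translate([468, 181, 17]) cube([3187, 6, 460]);
translate([468, 126, 477]) cube([3187, 116, 17]);
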